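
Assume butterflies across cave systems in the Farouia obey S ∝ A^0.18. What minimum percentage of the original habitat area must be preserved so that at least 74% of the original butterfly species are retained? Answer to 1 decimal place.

18.8%

Need (A_new/A_old)^0.18 = 0.74, so A_new/A_old = 0.74^(1/0.18) = 0.74^5.556
ln(A_new/A_old) = ln 0.74 / 0.18 = -0.3011 / 0.18 = -1.6728
A_new/A_old = e^-1.6728 ≈ 0.1877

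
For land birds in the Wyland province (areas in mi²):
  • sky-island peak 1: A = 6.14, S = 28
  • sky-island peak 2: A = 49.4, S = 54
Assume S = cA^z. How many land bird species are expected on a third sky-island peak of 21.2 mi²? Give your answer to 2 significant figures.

z = ln(54/28) / ln(49.4/6.14) = 0.6568 / 2.0851 = 0.3150
c = 28 / 6.14^0.3150 = 28 / 1.771 = 15.81
S₃ = 15.81 × 21.2^0.3150 = 15.81 × 2.617 ≈ 41.37

41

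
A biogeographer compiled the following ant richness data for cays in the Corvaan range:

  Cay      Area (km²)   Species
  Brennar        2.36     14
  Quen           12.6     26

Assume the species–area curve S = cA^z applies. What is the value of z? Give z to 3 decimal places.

0.370

Taking logs: ln S = ln c + z ln A, so z = (ln S₂ − ln S₁)/(ln A₂ − ln A₁).
z = ln(26/14) / ln(12.6/2.36) = ln(1.857) / ln(5.339) = 0.6190 / 1.6750 = 0.3696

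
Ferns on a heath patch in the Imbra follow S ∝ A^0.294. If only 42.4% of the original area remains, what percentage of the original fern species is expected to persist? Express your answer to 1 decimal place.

S_new/S_old = (A_new/A_old)^z = 0.424^0.294
= exp(0.294 × ln 0.424) = exp(0.294 × -0.8580) = exp(-0.2523) ≈ 0.777

77.7%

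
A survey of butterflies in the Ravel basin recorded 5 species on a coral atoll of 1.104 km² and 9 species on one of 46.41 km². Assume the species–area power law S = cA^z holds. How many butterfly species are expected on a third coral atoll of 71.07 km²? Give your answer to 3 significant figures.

9.62

z = ln(9/5) / ln(46.41/1.104) = 0.5878 / 3.7386 = 0.1572
c = 5 / 1.104^0.1572 = 5 / 1.016 = 4.923
S₃ = 4.923 × 71.07^0.1572 = 4.923 × 1.955 ≈ 9.624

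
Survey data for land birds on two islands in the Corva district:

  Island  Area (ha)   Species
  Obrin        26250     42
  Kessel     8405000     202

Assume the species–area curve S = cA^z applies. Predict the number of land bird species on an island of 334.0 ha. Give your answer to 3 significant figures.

z = ln(202/42) / ln(8405000/26250) = 1.5706 / 5.7689 = 0.2723
c = 42 / 26250^0.2723 = 42 / 15.96 = 2.631
S₃ = 2.631 × 334^0.2723 = 2.631 × 4.865 ≈ 12.8

12.8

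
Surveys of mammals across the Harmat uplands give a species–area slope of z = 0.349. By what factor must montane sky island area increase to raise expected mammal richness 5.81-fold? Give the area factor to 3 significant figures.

155

(A₂/A₁)^0.349 = 5.81, so A₂/A₁ = 5.81^(1/0.349) = 5.81^2.865
ln(A₂/A₁) = ln 5.81 / 0.349 = 1.7596 / 0.349 = 5.0418
A₂/A₁ = e^5.0418 ≈ 154.7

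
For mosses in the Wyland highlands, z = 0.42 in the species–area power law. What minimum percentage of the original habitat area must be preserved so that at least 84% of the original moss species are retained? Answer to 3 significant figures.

Need (A_new/A_old)^0.42 = 0.84, so A_new/A_old = 0.84^(1/0.42) = 0.84^2.381
ln(A_new/A_old) = ln 0.84 / 0.42 = -0.1744 / 0.42 = -0.4151
A_new/A_old = e^-0.4151 ≈ 0.6603

66.0%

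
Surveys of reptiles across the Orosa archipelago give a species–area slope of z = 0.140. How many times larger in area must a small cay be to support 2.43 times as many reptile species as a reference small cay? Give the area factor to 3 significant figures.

(A₂/A₁)^0.14 = 2.43, so A₂/A₁ = 2.43^(1/0.14) = 2.43^7.143
ln(A₂/A₁) = ln 2.43 / 0.14 = 0.8879 / 0.14 = 6.3421
A₂/A₁ = e^6.3421 ≈ 568

568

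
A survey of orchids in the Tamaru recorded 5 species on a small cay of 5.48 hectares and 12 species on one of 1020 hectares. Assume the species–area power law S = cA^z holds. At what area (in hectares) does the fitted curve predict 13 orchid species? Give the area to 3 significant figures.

1640 hectares

z = ln(12/5) / ln(1020/5.48) = 0.8755 / 5.2265 = 0.1675
c = 5 / 5.48^0.1675 = 5 / 1.33 = 3.76
A = (13/3.76)^(1/0.1675) ⇒ ln A = ln(3.457)/0.1675 = 7.4054
A = e^7.4054 ≈ 1645 hectares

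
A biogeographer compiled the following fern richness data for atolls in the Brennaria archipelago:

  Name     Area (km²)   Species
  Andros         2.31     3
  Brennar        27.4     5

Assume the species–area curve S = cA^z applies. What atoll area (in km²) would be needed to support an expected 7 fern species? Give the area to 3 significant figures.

z = ln(5/3) / ln(27.4/2.31) = 0.5108 / 2.4733 = 0.2065
c = 3 / 2.31^0.2065 = 3 / 1.189 = 2.524
A = (7/2.524)^(1/0.2065) ⇒ ln A = ln(2.774)/0.2065 = 4.9397
A = e^4.9397 ≈ 139.7 km²

140 km²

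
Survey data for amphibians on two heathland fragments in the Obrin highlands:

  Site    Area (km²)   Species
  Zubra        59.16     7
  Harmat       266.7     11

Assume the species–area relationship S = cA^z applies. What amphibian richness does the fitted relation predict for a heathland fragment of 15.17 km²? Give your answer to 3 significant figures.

4.65

z = ln(11/7) / ln(266.7/59.16) = 0.4520 / 1.5059 = 0.3001
c = 7 / 59.16^0.3001 = 7 / 3.403 = 2.057
S₃ = 2.057 × 15.17^0.3001 = 2.057 × 2.262 ≈ 4.653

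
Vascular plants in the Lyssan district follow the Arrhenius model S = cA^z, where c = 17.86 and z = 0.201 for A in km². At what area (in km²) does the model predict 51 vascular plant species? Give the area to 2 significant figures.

51 = 17.86 × A^0.201  ⇒  A^0.201 = 51/17.86 = 2.856
ln A = ln(2.856) / 0.201 = 1.0493 / 0.201 = 5.2202
A = e^5.2202 ≈ 185 km²

180 km²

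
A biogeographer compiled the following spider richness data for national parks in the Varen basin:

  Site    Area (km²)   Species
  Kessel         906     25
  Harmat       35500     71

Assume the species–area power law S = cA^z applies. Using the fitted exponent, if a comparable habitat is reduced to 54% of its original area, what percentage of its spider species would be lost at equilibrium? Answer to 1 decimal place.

16.1%

z = ln(71/25) / ln(35500/906) = 1.0438 / 3.6682 = 0.2846
S_new/S_old = (A_new/A_old)^z = 0.54^0.2846 = exp(0.2846 × -0.6162) = 0.8392
Fraction lost = 1 − 0.8392 = 0.1608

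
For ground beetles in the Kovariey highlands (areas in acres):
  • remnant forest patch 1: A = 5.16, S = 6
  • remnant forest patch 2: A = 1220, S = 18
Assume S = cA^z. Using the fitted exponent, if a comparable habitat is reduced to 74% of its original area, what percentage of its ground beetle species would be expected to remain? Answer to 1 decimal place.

z = ln(18/6) / ln(1220/5.16) = 1.0986 / 5.4657 = 0.2010
S_new/S_old = (A_new/A_old)^z = 0.74^0.2010 = exp(0.2010 × -0.3011) = 0.9413

94.1%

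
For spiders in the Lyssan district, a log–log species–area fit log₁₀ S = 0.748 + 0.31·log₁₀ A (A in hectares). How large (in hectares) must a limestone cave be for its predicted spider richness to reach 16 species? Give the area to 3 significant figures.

29.6 hectares

16 = 5.598 × A^0.31  ⇒  A^0.31 = 16/5.598 = 2.858
ln A = ln(2.858) / 0.31 = 1.0503 / 0.31 = 3.3879
A = e^3.3879 ≈ 29.6 hectares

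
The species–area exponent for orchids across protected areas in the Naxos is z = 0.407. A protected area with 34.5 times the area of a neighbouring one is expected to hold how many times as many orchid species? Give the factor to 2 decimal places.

S₂/S₁ = (A₂/A₁)^z = 34.5^0.407
ln(S₂/S₁) = 0.407 × ln 34.5 = 0.407 × 3.5410 = 1.4412
S₂/S₁ = e^1.4412 ≈ 4.226

4.23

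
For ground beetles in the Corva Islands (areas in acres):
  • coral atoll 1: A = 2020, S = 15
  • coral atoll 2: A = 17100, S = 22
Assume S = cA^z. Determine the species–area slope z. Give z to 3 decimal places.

Taking logs: ln S = ln c + z ln A, so z = (ln S₂ − ln S₁)/(ln A₂ − ln A₁).
z = ln(22/15) / ln(17100/2020) = ln(1.467) / ln(8.465) = 0.3830 / 2.1360 = 0.1793

0.179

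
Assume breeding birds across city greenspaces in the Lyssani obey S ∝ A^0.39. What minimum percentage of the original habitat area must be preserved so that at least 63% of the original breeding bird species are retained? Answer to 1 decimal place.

Need (A_new/A_old)^0.39 = 0.63, so A_new/A_old = 0.63^(1/0.39) = 0.63^2.564
ln(A_new/A_old) = ln 0.63 / 0.39 = -0.4620 / 0.39 = -1.1847
A_new/A_old = e^-1.1847 ≈ 0.3058

30.6%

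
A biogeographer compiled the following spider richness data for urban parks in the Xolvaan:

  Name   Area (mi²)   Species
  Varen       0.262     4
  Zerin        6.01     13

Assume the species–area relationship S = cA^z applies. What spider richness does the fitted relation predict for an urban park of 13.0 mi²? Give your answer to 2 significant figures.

z = ln(13/4) / ln(6.01/0.262) = 1.1787 / 3.1328 = 0.3762
c = 4 / 0.262^0.3762 = 4 / 0.6042 = 6.621
S₃ = 6.621 × 13^0.3762 = 6.621 × 2.625 ≈ 17.38

17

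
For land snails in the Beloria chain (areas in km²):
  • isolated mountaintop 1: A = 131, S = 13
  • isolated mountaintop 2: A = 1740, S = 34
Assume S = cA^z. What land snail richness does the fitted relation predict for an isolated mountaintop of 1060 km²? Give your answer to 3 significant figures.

28.3

z = ln(34/13) / ln(1740/131) = 0.9614 / 2.5864 = 0.3717
c = 13 / 131^0.3717 = 13 / 6.124 = 2.123
S₃ = 2.123 × 1060^0.3717 = 2.123 × 13.32 ≈ 28.28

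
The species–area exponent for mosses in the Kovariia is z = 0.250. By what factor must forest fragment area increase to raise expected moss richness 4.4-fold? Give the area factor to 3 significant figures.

375

(A₂/A₁)^0.25 = 4.4, so A₂/A₁ = 4.4^(1/0.25) = 4.4^4
ln(A₂/A₁) = ln 4.4 / 0.25 = 1.4816 / 0.25 = 5.9264
A₂/A₁ = e^5.9264 ≈ 374.8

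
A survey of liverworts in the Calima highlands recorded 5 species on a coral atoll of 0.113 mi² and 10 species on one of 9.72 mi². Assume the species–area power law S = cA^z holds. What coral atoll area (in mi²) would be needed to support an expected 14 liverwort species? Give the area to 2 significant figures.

84 mi²

z = ln(10/5) / ln(9.72/0.113) = 0.6931 / 4.4546 = 0.1556
c = 5 / 0.113^0.1556 = 5 / 0.7123 = 7.02
A = (14/7.02)^(1/0.1556) ⇒ ln A = ln(1.994)/0.1556 = 4.4365
A = e^4.4365 ≈ 84.48 mi²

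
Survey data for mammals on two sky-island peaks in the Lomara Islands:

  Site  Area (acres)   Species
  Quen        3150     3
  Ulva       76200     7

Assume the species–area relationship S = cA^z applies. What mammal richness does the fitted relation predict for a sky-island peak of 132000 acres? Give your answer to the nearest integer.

z = ln(7/3) / ln(76200/3150) = 0.8473 / 3.1860 = 0.2659
c = 3 / 3150^0.2659 = 3 / 8.519 = 0.3522
S₃ = 0.3522 × 132000^0.2659 = 0.3522 × 23 ≈ 8.101

8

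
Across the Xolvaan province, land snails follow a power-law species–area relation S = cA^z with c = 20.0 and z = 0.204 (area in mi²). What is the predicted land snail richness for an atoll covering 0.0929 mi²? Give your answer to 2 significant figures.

12

S = 20 × 0.0929^0.204 = 20 × 0.6159 ≈ 12.32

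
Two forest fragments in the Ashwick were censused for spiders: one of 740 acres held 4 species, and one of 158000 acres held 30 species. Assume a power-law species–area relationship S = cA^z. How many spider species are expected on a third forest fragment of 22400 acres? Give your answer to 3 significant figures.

z = ln(30/4) / ln(158000/740) = 2.0149 / 5.3637 = 0.3757
c = 4 / 740^0.3757 = 4 / 11.96 = 0.3344
S₃ = 0.3344 × 22400^0.3757 = 0.3344 × 43.07 ≈ 14.4

14.4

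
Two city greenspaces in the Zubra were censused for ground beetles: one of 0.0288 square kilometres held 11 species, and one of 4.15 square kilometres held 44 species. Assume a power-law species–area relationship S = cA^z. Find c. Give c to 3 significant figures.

z = ln(S₂/S₁) / ln(A₂/A₁) = ln(44/11) / ln(4.15/0.0288) = 1.3863 / 4.9705 = 0.2789
c = S₁ / A₁^z = 11 / 0.0288^0.2789 = 11 / 0.3718 = 29.59

29.6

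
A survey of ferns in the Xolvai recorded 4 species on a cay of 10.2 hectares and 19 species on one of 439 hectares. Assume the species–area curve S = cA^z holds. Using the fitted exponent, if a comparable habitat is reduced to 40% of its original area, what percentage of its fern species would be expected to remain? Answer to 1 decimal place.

z = ln(19/4) / ln(439/10.2) = 1.5581 / 3.7621 = 0.4142
S_new/S_old = (A_new/A_old)^z = 0.4^0.4142 = exp(0.4142 × -0.9163) = 0.6842

68.4%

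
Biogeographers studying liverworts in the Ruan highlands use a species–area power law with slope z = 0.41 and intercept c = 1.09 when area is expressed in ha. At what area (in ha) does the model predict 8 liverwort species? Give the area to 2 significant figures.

8 = 1.09 × A^0.41  ⇒  A^0.41 = 8/1.09 = 7.339
ln A = ln(7.339) / 0.41 = 1.9933 / 0.41 = 4.8616
A = e^4.8616 ≈ 129.2 ha

130 ha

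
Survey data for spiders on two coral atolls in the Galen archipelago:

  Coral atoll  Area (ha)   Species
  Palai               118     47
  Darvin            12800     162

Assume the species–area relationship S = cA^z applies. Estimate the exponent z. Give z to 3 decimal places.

Taking logs: ln S = ln c + z ln A, so z = (ln S₂ − ln S₁)/(ln A₂ − ln A₁).
z = ln(162/47) / ln(12800/118) = ln(3.447) / ln(108.5) = 1.2374 / 4.6865 = 0.2640

0.264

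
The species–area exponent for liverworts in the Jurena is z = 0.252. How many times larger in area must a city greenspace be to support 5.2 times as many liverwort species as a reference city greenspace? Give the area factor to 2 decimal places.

693.88

(A₂/A₁)^0.252 = 5.2, so A₂/A₁ = 5.2^(1/0.252) = 5.2^3.968
ln(A₂/A₁) = ln 5.2 / 0.252 = 1.6487 / 0.252 = 6.5423
A₂/A₁ = e^6.5423 ≈ 693.9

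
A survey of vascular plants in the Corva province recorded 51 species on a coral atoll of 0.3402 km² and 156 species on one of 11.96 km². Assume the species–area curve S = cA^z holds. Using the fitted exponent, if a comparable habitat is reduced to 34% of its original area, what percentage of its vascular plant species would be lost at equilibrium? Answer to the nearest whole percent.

z = ln(156/51) / ln(11.96/0.3402) = 1.1180 / 3.5598 = 0.3141
S_new/S_old = (A_new/A_old)^z = 0.34^0.3141 = exp(0.3141 × -1.0788) = 0.7126
Fraction lost = 1 − 0.7126 = 0.2874

29%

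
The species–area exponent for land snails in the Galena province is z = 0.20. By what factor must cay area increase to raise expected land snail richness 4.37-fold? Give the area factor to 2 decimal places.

(A₂/A₁)^0.2 = 4.37, so A₂/A₁ = 4.37^(1/0.2) = 4.37^5
ln(A₂/A₁) = ln 4.37 / 0.2 = 1.4748 / 0.2 = 7.3738
A₂/A₁ = e^7.3738 ≈ 1594

1593.70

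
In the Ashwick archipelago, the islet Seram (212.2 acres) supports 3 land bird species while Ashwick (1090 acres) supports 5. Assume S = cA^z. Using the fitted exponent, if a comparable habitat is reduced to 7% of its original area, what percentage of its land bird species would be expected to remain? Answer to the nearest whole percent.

44%

z = ln(5/3) / ln(1090/212.2) = 0.5108 / 1.6364 = 0.3122
S_new/S_old = (A_new/A_old)^z = 0.07^0.3122 = exp(0.3122 × -2.6593) = 0.436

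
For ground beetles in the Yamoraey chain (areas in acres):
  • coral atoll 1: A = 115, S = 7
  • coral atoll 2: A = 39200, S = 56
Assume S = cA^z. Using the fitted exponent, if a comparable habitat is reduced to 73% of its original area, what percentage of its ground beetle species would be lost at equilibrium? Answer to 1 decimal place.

10.6%

z = ln(56/7) / ln(39200/115) = 2.0794 / 5.8315 = 0.3566
S_new/S_old = (A_new/A_old)^z = 0.73^0.3566 = exp(0.3566 × -0.3147) = 0.8938
Fraction lost = 1 − 0.8938 = 0.1062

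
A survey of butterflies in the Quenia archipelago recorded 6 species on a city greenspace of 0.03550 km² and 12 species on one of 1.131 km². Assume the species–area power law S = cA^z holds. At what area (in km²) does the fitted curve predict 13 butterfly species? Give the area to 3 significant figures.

1.69 km²

z = ln(12/6) / ln(1.131/0.0355) = 0.6931 / 3.4613 = 0.2003
c = 6 / 0.0355^0.2003 = 6 / 0.5125 = 11.71
A = (13/11.71)^(1/0.2003) ⇒ ln A = ln(1.11)/0.2003 = 0.5228
A = e^0.5228 ≈ 1.687 km²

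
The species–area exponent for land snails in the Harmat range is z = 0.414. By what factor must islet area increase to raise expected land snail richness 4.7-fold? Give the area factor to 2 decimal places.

(A₂/A₁)^0.414 = 4.7, so A₂/A₁ = 4.7^(1/0.414) = 4.7^2.415
ln(A₂/A₁) = ln 4.7 / 0.414 = 1.5476 / 0.414 = 3.7381
A₂/A₁ = e^3.7381 ≈ 42.02

42.02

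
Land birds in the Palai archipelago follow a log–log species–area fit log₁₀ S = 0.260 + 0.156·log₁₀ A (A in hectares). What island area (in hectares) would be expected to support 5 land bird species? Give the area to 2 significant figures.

5 = 1.82 × A^0.156  ⇒  A^0.156 = 5/1.82 = 2.748
ln A = ln(2.748) / 0.156 = 1.0108 / 0.156 = 6.4793
A = e^6.4793 ≈ 651.5 hectares

650 hectares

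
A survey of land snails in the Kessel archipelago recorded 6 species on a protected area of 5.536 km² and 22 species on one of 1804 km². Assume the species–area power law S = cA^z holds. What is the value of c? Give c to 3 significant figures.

z = ln(S₂/S₁) / ln(A₂/A₁) = ln(22/6) / ln(1804/5.536) = 1.2993 / 5.7865 = 0.2245
c = S₁ / A₁^z = 6 / 5.536^0.2245 = 6 / 1.469 = 4.086

4.09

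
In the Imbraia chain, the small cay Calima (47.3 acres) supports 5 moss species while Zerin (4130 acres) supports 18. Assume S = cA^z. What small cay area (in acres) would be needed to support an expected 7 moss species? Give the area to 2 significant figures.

150 acres

z = ln(18/5) / ln(4130/47.3) = 1.2809 / 4.4695 = 0.2866
c = 5 / 47.3^0.2866 = 5 / 3.02 = 1.656
A = (7/1.656)^(1/0.2866) ⇒ ln A = ln(4.228)/0.2866 = 5.0306
A = e^5.0306 ≈ 153 acres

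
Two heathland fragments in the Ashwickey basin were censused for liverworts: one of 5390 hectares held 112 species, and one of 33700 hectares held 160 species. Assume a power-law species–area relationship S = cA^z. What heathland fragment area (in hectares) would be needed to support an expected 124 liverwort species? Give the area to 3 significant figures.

9090 hectares

z = ln(160/112) / ln(33700/5390) = 0.3567 / 1.8330 = 0.1946
c = 112 / 5390^0.1946 = 112 / 5.323 = 21.04
A = (124/21.04)^(1/0.1946) ⇒ ln A = ln(5.893)/0.1946 = 9.1154
A = e^9.1154 ≈ 9094 hectares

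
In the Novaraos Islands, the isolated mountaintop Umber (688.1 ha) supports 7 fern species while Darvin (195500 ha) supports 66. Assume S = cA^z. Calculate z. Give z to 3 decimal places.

Taking logs: ln S = ln c + z ln A, so z = (ln S₂ − ln S₁)/(ln A₂ − ln A₁).
z = ln(66/7) / ln(195500/688.1) = ln(9.429) / ln(284.1) = 2.2437 / 5.6494 = 0.3972

0.397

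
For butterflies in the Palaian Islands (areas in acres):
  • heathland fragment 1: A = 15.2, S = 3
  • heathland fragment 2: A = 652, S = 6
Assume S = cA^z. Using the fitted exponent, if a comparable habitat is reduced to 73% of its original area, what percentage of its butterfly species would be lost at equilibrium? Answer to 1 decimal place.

z = ln(6/3) / ln(652/15.2) = 0.6931 / 3.7587 = 0.1844
S_new/S_old = (A_new/A_old)^z = 0.73^0.1844 = exp(0.1844 × -0.3147) = 0.9436
Fraction lost = 1 − 0.9436 = 0.05638

5.6%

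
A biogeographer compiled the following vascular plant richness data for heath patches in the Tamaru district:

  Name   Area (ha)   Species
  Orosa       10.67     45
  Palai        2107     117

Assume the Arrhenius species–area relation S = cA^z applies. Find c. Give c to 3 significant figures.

z = ln(S₂/S₁) / ln(A₂/A₁) = ln(117/45) / ln(2107/10.67) = 0.9555 / 5.2856 = 0.1808
c = S₁ / A₁^z = 45 / 10.67^0.1808 = 45 / 1.534 = 29.33

29.3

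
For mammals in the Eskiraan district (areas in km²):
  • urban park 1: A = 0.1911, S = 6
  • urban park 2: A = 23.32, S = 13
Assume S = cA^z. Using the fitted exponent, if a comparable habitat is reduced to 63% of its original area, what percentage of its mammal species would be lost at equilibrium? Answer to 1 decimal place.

7.2%

z = ln(13/6) / ln(23.32/0.1911) = 0.7732 / 4.8043 = 0.1609
S_new/S_old = (A_new/A_old)^z = 0.63^0.1609 = exp(0.1609 × -0.4620) = 0.9283
Fraction lost = 1 − 0.9283 = 0.07166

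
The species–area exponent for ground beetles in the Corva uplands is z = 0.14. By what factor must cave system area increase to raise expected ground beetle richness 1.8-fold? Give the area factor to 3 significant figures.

66.6

(A₂/A₁)^0.14 = 1.8, so A₂/A₁ = 1.8^(1/0.14) = 1.8^7.143
ln(A₂/A₁) = ln 1.8 / 0.14 = 0.5878 / 0.14 = 4.1985
A₂/A₁ = e^4.1985 ≈ 66.58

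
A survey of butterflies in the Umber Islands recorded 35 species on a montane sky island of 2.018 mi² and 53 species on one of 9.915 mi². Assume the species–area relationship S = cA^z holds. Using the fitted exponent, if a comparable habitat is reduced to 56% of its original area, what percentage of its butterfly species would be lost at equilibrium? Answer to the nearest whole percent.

14%

z = ln(53/35) / ln(9.915/2.018) = 0.4149 / 1.5919 = 0.2607
S_new/S_old = (A_new/A_old)^z = 0.56^0.2607 = exp(0.2607 × -0.5798) = 0.8597
Fraction lost = 1 − 0.8597 = 0.1403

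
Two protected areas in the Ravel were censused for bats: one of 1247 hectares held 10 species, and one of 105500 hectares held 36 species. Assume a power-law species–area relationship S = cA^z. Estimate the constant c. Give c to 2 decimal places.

1.28

z = ln(S₂/S₁) / ln(A₂/A₁) = ln(36/10) / ln(105500/1247) = 1.2809 / 4.4380 = 0.2886
c = S₁ / A₁^z = 10 / 1247^0.2886 = 10 / 7.826 = 1.278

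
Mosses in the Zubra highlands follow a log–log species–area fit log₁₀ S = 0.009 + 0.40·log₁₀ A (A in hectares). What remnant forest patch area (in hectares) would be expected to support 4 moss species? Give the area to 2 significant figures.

4 = 1.021 × A^0.4  ⇒  A^0.4 = 4/1.021 = 3.918
ln A = ln(3.918) / 0.4 = 1.3656 / 0.4 = 3.4139
A = e^3.4139 ≈ 30.38 hectares

30 hectares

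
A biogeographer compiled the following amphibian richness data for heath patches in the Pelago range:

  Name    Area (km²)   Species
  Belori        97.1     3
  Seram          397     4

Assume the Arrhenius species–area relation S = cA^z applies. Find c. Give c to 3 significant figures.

z = ln(S₂/S₁) / ln(A₂/A₁) = ln(4/3) / ln(397/97.1) = 0.2877 / 1.4082 = 0.2043
c = S₁ / A₁^z = 3 / 97.1^0.2043 = 3 / 2.547 = 1.178

1.18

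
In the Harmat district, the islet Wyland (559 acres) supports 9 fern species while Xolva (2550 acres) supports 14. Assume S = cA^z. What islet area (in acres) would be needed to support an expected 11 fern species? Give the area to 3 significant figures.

z = ln(14/9) / ln(2550/559) = 0.4418 / 1.5177 = 0.2911
c = 9 / 559^0.2911 = 9 / 6.307 = 1.427
A = (11/1.427)^(1/0.2911) ⇒ ln A = ln(7.709)/0.2911 = 7.0155
A = e^7.0155 ≈ 1114 acres

1110 acres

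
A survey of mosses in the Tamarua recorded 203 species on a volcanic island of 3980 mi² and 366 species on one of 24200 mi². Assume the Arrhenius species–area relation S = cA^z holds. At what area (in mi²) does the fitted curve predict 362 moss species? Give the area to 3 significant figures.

z = ln(366/203) / ln(24200/3980) = 0.5894 / 1.8051 = 0.3265
c = 203 / 3980^0.3265 = 203 / 14.98 = 13.55
A = (362/13.55)^(1/0.3265) ⇒ ln A = ln(26.71)/0.3265 = 10.0605
A = e^10.0605 ≈ 23399 mi²

23400 mi²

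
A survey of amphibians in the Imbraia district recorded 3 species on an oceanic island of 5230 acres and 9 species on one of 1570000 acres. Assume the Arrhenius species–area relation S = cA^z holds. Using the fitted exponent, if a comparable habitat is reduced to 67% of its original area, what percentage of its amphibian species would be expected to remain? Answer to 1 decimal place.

92.6%

z = ln(9/3) / ln(1570000/5230) = 1.0986 / 5.7044 = 0.1926
S_new/S_old = (A_new/A_old)^z = 0.67^0.1926 = exp(0.1926 × -0.4005) = 0.9258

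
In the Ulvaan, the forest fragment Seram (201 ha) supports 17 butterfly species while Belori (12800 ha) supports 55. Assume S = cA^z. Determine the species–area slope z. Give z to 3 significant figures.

Taking logs: ln S = ln c + z ln A, so z = (ln S₂ − ln S₁)/(ln A₂ − ln A₁).
z = ln(55/17) / ln(12800/201) = ln(3.235) / ln(63.68) = 1.1741 / 4.1539 = 0.2827

0.283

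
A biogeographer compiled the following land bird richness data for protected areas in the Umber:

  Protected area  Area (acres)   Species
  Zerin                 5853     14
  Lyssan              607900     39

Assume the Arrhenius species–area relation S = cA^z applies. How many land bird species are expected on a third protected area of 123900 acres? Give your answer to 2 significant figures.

27

z = ln(39/14) / ln(607900/5853) = 1.0245 / 4.6431 = 0.2207
c = 14 / 5853^0.2207 = 14 / 6.781 = 2.065
S₃ = 2.065 × 123900^0.2207 = 2.065 × 13.3 ≈ 27.46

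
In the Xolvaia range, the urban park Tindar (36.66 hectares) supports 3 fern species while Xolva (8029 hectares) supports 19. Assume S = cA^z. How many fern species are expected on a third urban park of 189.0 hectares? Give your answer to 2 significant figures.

z = ln(19/3) / ln(8029/36.66) = 1.8458 / 5.3891 = 0.3425
c = 3 / 36.66^0.3425 = 3 / 3.434 = 0.8737
S₃ = 0.8737 × 189^0.3425 = 0.8737 × 6.022 ≈ 5.261

5.3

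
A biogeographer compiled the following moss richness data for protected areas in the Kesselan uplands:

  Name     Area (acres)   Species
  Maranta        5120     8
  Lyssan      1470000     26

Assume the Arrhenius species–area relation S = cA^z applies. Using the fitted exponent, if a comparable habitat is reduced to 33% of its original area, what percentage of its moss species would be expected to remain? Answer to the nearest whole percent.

79%

z = ln(26/8) / ln(1470000/5120) = 1.1787 / 5.6599 = 0.2082
S_new/S_old = (A_new/A_old)^z = 0.33^0.2082 = exp(0.2082 × -1.1087) = 0.7938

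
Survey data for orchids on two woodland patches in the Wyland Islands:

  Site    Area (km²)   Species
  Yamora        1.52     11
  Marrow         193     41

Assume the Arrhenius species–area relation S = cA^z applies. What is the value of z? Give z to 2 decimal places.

0.27

Taking logs: ln S = ln c + z ln A, so z = (ln S₂ − ln S₁)/(ln A₂ − ln A₁).
z = ln(41/11) / ln(193/1.52) = ln(3.727) / ln(127) = 1.3157 / 4.8440 = 0.2716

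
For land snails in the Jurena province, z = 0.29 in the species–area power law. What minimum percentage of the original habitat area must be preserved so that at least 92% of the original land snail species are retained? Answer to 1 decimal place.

75.0%

Need (A_new/A_old)^0.29 = 0.92, so A_new/A_old = 0.92^(1/0.29) = 0.92^3.448
ln(A_new/A_old) = ln 0.92 / 0.29 = -0.0834 / 0.29 = -0.2875
A_new/A_old = e^-0.2875 ≈ 0.7501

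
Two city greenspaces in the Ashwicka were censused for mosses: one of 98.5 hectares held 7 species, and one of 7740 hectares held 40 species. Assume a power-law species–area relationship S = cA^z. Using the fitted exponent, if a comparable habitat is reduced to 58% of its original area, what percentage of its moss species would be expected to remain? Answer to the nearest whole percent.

80%

z = ln(40/7) / ln(7740/98.5) = 1.7430 / 4.3641 = 0.3994
S_new/S_old = (A_new/A_old)^z = 0.58^0.3994 = exp(0.3994 × -0.5447) = 0.8045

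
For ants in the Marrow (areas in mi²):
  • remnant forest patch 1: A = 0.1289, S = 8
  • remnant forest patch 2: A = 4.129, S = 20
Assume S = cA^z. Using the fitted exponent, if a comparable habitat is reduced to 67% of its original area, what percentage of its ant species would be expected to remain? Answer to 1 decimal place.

90.0%

z = ln(20/8) / ln(4.129/0.1289) = 0.9163 / 3.4668 = 0.2643
S_new/S_old = (A_new/A_old)^z = 0.67^0.2643 = exp(0.2643 × -0.4005) = 0.8996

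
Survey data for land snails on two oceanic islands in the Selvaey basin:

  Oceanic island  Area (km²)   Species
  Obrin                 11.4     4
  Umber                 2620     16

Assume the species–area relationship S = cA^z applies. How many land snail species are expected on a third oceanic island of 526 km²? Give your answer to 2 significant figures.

11

z = ln(16/4) / ln(2620/11.4) = 1.3863 / 5.4373 = 0.2550
c = 4 / 11.4^0.2550 = 4 / 1.86 = 2.151
S₃ = 2.151 × 526^0.2550 = 2.151 × 4.94 ≈ 10.63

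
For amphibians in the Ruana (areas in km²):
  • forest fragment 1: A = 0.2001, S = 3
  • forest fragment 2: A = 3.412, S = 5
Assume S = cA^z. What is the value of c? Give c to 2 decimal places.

z = ln(S₂/S₁) / ln(A₂/A₁) = ln(5/3) / ln(3.412/0.2001) = 0.5108 / 2.8362 = 0.1801
c = S₁ / A₁^z = 3 / 0.2001^0.1801 = 3 / 0.7484 = 4.008

4.01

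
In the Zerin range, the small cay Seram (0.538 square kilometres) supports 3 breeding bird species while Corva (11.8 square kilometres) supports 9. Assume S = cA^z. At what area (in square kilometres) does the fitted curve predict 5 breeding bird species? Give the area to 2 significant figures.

z = ln(9/3) / ln(11.8/0.538) = 1.0986 / 3.0880 = 0.3558
c = 3 / 0.538^0.3558 = 3 / 0.8021 = 3.74
A = (5/3.74)^(1/0.3558) ⇒ ln A = ln(1.337)/0.3558 = 0.8159
A = e^0.8159 ≈ 2.261 square kilometres

2.3 square kilometres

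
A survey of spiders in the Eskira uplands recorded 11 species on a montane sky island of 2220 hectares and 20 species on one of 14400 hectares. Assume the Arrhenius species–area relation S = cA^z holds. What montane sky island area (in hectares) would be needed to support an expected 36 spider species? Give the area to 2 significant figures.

z = ln(20/11) / ln(14400/2220) = 0.5978 / 1.8697 = 0.3197
c = 11 / 2220^0.3197 = 11 / 11.75 = 0.9363
A = (36/0.9363)^(1/0.3197) ⇒ ln A = ln(38.45)/0.3197 = 11.4133
A = e^11.4133 ≈ 90515 hectares

91000 hectares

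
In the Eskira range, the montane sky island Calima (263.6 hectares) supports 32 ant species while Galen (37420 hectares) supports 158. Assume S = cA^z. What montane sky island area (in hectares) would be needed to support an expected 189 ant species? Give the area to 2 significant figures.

z = ln(158/32) / ln(37420/263.6) = 1.5969 / 4.9555 = 0.3222
c = 32 / 263.6^0.3222 = 32 / 6.027 = 5.309
A = (189/5.309)^(1/0.3222) ⇒ ln A = ln(35.6)/0.3222 = 11.0859
A = e^11.0859 ≈ 65246 hectares

65000 hectares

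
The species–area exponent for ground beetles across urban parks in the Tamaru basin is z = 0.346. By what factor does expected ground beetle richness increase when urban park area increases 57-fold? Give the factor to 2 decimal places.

S₂/S₁ = (A₂/A₁)^z = 57^0.346
ln(S₂/S₁) = 0.346 × ln 57 = 0.346 × 4.0431 = 1.3989
S₂/S₁ = e^1.3989 ≈ 4.051

4.05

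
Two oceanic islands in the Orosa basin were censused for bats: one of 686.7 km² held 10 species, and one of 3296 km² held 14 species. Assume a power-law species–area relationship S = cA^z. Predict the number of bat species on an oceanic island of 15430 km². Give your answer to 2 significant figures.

z = ln(14/10) / ln(3296/686.7) = 0.3365 / 1.5686 = 0.2145
c = 10 / 686.7^0.2145 = 10 / 4.06 = 2.463
S₃ = 2.463 × 15430^0.2145 = 2.463 × 7.915 ≈ 19.5

19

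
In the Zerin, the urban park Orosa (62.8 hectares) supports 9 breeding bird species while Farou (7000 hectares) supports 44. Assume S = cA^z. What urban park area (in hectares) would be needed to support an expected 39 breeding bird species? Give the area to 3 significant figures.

4890 hectares

z = ln(44/9) / ln(7000/62.8) = 1.5870 / 4.7137 = 0.3367
c = 9 / 62.8^0.3367 = 9 / 4.03 = 2.233
A = (39/2.233)^(1/0.3367) ⇒ ln A = ln(17.46)/0.3367 = 8.4954
A = e^8.4954 ≈ 4892 hectares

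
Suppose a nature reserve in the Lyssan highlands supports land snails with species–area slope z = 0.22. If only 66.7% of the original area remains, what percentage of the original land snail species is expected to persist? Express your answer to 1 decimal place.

S_new/S_old = (A_new/A_old)^z = 0.667^0.22
= exp(0.22 × ln 0.667) = exp(0.22 × -0.4050) = exp(-0.0891) ≈ 0.9148

91.5%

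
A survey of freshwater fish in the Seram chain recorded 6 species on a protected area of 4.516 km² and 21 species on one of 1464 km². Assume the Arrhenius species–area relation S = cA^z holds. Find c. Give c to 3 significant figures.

4.33

z = ln(S₂/S₁) / ln(A₂/A₁) = ln(21/6) / ln(1464/4.516) = 1.2528 / 5.7813 = 0.2167
c = S₁ / A₁^z = 6 / 4.516^0.2167 = 6 / 1.386 = 4.328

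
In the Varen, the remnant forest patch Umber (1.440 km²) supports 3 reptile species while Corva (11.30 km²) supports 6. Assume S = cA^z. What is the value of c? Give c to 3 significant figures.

z = ln(S₂/S₁) / ln(A₂/A₁) = ln(6/3) / ln(11.3/1.44) = 0.6931 / 2.0602 = 0.3365
c = S₁ / A₁^z = 3 / 1.44^0.3365 = 3 / 1.131 = 2.654

2.65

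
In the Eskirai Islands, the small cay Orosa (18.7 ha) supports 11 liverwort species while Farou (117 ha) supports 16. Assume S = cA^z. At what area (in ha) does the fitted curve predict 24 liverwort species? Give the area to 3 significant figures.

851 ha

z = ln(16/11) / ln(117/18.7) = 0.3747 / 1.8337 = 0.2043
c = 11 / 18.7^0.2043 = 11 / 1.819 = 6.046
A = (24/6.046)^(1/0.2043) ⇒ ln A = ln(3.969)/0.2043 = 6.7464
A = e^6.7464 ≈ 851 ha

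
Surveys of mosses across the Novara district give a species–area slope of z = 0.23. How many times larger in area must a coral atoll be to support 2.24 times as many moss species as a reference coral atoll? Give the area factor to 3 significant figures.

(A₂/A₁)^0.23 = 2.24, so A₂/A₁ = 2.24^(1/0.23) = 2.24^4.348
ln(A₂/A₁) = ln 2.24 / 0.23 = 0.8065 / 0.23 = 3.5064
A₂/A₁ = e^3.5064 ≈ 33.33

33.3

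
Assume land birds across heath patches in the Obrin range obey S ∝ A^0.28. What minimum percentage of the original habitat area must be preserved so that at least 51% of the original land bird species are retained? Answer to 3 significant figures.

Need (A_new/A_old)^0.28 = 0.51, so A_new/A_old = 0.51^(1/0.28) = 0.51^3.571
ln(A_new/A_old) = ln 0.51 / 0.28 = -0.6733 / 0.28 = -2.4048
A_new/A_old = e^-2.4048 ≈ 0.09028

9.03%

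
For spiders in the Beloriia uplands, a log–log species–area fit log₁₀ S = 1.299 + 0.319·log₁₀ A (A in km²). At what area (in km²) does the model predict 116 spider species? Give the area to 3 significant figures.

251 km²

116 = 19.91 × A^0.319  ⇒  A^0.319 = 116/19.91 = 5.827
ln A = ln(5.827) / 0.319 = 1.7625 / 0.319 = 5.5252
A = e^5.5252 ≈ 250.9 km²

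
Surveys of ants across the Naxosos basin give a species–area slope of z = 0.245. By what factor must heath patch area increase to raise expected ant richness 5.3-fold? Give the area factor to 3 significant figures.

904

(A₂/A₁)^0.245 = 5.3, so A₂/A₁ = 5.3^(1/0.245) = 5.3^4.082
ln(A₂/A₁) = ln 5.3 / 0.245 = 1.6677 / 0.245 = 6.8070
A₂/A₁ = e^6.8070 ≈ 904.1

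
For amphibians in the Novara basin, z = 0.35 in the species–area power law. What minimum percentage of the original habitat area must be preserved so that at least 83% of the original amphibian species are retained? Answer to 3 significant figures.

Need (A_new/A_old)^0.35 = 0.83, so A_new/A_old = 0.83^(1/0.35) = 0.83^2.857
ln(A_new/A_old) = ln 0.83 / 0.35 = -0.1863 / 0.35 = -0.5324
A_new/A_old = e^-0.5324 ≈ 0.5872

58.7%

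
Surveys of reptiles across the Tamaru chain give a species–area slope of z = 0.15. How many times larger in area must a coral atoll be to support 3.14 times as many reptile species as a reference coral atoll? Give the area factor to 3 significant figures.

(A₂/A₁)^0.15 = 3.14, so A₂/A₁ = 3.14^(1/0.15) = 3.14^6.667
ln(A₂/A₁) = ln 3.14 / 0.15 = 1.1442 / 0.15 = 7.6282
A₂/A₁ = e^7.6282 ≈ 2055

2060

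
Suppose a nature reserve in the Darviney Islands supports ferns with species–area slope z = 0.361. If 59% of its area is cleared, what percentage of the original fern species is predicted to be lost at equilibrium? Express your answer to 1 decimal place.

S_new/S_old = (A_new/A_old)^z = 0.41^0.361
= exp(0.361 × ln 0.41) = exp(0.361 × -0.8916) = exp(-0.3219) ≈ 0.7248
Fraction lost = 1 − 0.7248 = 0.2752

27.5%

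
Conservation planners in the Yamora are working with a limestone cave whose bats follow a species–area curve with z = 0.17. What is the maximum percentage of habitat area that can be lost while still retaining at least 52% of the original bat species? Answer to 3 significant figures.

97.9%

Need (A_new/A_old)^0.17 = 0.52, so A_new/A_old = 0.52^(1/0.17) = 0.52^5.882
ln(A_new/A_old) = ln 0.52 / 0.17 = -0.6539 / 0.17 = -3.8466
A_new/A_old = e^-3.8466 ≈ 0.02135
Fraction that can be lost = 1 − 0.02135 = 0.9786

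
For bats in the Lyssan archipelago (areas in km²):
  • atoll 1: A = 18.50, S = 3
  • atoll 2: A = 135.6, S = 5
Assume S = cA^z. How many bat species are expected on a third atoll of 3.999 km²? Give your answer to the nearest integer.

z = ln(5/3) / ln(135.6/18.5) = 0.5108 / 1.9919 = 0.2564
c = 3 / 18.5^0.2564 = 3 / 2.113 = 1.42
S₃ = 1.42 × 3.999^0.2564 = 1.42 × 1.427 ≈ 2.025

2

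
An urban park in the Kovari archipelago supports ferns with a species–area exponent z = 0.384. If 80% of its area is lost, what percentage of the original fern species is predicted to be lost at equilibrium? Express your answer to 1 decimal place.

46.1%

S_new/S_old = (A_new/A_old)^z = 0.2^0.384
= exp(0.384 × ln 0.2) = exp(0.384 × -1.6094) = exp(-0.6180) ≈ 0.539
Fraction lost = 1 − 0.539 = 0.461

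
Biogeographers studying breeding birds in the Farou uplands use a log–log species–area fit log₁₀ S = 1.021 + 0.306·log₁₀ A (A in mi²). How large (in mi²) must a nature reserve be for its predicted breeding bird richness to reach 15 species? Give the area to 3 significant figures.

3.21 mi²

15 = 10.5 × A^0.306  ⇒  A^0.306 = 15/10.5 = 1.429
ln A = ln(1.429) / 0.306 = 0.3571 / 0.306 = 1.1670
A = e^1.1670 ≈ 3.212 mi²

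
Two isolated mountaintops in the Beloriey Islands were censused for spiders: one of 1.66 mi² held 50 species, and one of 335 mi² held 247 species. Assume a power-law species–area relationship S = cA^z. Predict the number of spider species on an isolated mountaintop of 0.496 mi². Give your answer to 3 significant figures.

34.8

z = ln(247/50) / ln(335/1.66) = 1.5974 / 5.3073 = 0.3010
c = 50 / 1.66^0.3010 = 50 / 1.165 = 42.93
S₃ = 42.93 × 0.496^0.3010 = 42.93 × 0.8097 ≈ 34.76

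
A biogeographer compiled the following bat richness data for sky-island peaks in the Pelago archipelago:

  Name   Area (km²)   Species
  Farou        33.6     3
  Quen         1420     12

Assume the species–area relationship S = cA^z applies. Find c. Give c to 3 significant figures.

z = ln(S₂/S₁) / ln(A₂/A₁) = ln(12/3) / ln(1420/33.6) = 1.3863 / 3.7439 = 0.3703
c = S₁ / A₁^z = 3 / 33.6^0.3703 = 3 / 3.674 = 0.8165

0.816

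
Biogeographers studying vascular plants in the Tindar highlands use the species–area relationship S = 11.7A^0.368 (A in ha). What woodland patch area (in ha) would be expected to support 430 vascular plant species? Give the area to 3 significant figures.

430 = 11.7 × A^0.368  ⇒  A^0.368 = 430/11.7 = 36.75
ln A = ln(36.75) / 0.368 = 3.6042 / 0.368 = 9.7940
A = e^9.7940 ≈ 17926 ha

17900 ha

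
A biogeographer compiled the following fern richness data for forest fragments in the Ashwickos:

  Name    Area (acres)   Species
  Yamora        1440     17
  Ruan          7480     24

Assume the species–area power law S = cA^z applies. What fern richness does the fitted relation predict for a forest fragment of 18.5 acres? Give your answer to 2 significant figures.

6.8

z = ln(24/17) / ln(7480/1440) = 0.3448 / 1.6476 = 0.2093
c = 17 / 1440^0.2093 = 17 / 4.582 = 3.71
S₃ = 3.71 × 18.5^0.2093 = 3.71 × 1.842 ≈ 6.833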